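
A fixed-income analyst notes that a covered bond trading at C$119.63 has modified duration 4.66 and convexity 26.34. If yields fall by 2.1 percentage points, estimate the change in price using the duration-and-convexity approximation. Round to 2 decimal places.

+C$12.40

Duration effect: -D_mod·Δy = -4.66 × (-0.021) = +0.097860
Convexity effect: ½·C·(Δy)² = 0.5 × 26.34 × (-0.021)² = +0.00580797
ΔP/P ≈ +0.097860 + 0.00580797 = +0.10366797
ΔP ≈ 119.63 × (+0.10366797) = +12.4017992511.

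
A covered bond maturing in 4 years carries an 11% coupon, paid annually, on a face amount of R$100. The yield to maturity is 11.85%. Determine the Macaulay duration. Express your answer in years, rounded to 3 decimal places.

Periodic yield y = 0.1185. Discount each cash flow and weight by its year:
  t   CF        PV=CF/(1+0.1185)^t    t·PV
  1        11.00         9.8346         9.8346
  2        11.00         8.7927        17.5853
  3        11.00         7.8611        23.5834
  4       111.00        70.9217       283.6867
  Σ                     97.4101       334.6900
Price P = Σ PV = 97.4101.
Macaulay duration = Σ(t·PV) / P = 334.6900 / 97.4101 = 3.43589 years.

3.436 years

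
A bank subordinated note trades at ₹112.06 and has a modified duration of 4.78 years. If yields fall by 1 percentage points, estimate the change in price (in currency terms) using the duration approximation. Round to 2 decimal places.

Duration approximation: ΔP/P ≈ -D_mod · Δy = -4.78 × (-0.01) = +0.047800.
ΔP ≈ 112.06 × (+0.047800) = +5.356468.

+₹5.36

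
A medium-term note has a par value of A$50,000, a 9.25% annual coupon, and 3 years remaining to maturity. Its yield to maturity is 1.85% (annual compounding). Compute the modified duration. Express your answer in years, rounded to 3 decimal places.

2.726 years

Periodic yield y = 0.0185. First find Macaulay duration:
  t   CF        PV=CF/(1+0.0185)^t    t·PV
  1     4,625.00     4,540.9917     4,540.9917
  2     4,625.00     4,458.5092     8,917.0185
  3    54,625.00    51,702.1198   155,106.3595
  Σ                 60,701.6207   168,564.3696
P = 60,701.6207; Macaulay duration = 168,564.3696 / 60,701.6207 = 2.77693 years.
Modified duration = D_Mac / (1 + y) = 2.77693 / 1.0185 = 2.72649 years.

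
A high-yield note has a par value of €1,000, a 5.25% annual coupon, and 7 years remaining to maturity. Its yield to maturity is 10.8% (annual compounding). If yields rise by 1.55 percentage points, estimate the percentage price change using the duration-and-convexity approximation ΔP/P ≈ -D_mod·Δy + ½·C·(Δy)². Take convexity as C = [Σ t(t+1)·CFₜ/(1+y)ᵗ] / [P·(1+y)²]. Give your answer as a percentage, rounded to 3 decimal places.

-7.752%

With y = 0.108:
  t   CF        PV=CF/(1+0.108)^t    t·PV        t(t+1)·PV
  1        52.50        47.3827        47.3827          94.7653
  2        52.50        42.7641        85.5283         256.5849
  3        52.50        38.5958       115.7874         463.1496
  4        52.50        34.8338       139.3350         696.6751
  5        52.50        31.4384       157.1920         943.1521
  6        52.50        28.3740       170.2441       1,191.7085
  7     1,052.50       513.3857     3,593.7000      28,749.6001
  Σ                    736.7745     4,309.1695      32,395.6356
P = 736.7745; D_Mac = 5.84870 yrs; D_mod = 5.27861 yrs; C = 35.81561.
Duration effect: -5.27861 × (+0.0155) = -0.081818
Convexity effect: 0.5 × 35.81561 × (0.0155)² = +0.0043024
ΔP/P ≈ -0.081818 + 0.0043024 = -0.077516 = -7.7516%.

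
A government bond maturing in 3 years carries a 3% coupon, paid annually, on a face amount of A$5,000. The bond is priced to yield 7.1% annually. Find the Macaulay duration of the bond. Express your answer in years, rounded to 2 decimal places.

2.91 years

Periodic yield y = 0.071. Discount each cash flow and weight by its year:
  t   CF        PV=CF/(1+0.071)^t    t·PV
  1       150.00       140.0560       140.0560
  2       150.00       130.7713       261.5425
  3     5,150.00     4,192.1693    12,576.5080
  Σ                  4,462.9966    12,978.1065
Price P = Σ PV = 4,462.9966.
Macaulay duration = Σ(t·PV) / P = 12,978.1065 / 4,462.9966 = 2.90794 years.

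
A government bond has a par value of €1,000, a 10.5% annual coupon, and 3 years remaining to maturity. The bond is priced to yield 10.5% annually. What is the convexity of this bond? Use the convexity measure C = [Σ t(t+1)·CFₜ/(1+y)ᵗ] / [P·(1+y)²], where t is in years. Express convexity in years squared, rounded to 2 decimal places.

With y = 0.105:
  t   CF        PV=CF/(1+0.105)^t    t·PV        t(t+1)·PV
  1       105.00        95.0226        95.0226         190.0452
  2       105.00        85.9933       171.9867         515.9600
  3     1,105.00       818.9841     2,456.9522       9,827.8086
  Σ                  1,000.0000     2,723.9614      10,533.8138
P = 1,000.0000.
Convexity = Σ t(t+1)·PV / [P·(1+y)²] = 10,533.8138 / (1,000.0000 × 1.221025) = 8.62703.

8.63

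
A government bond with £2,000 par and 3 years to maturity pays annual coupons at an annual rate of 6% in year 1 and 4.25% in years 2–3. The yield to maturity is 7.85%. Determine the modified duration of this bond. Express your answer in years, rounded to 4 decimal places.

2.6332 years

Periodic yield y = 0.0785. First find Macaulay duration:
  t   CF        PV=CF/(1+0.0785)^t    t·PV
  1       120.00       111.2656       111.2656
  2        85.00        73.0766       146.1533
  3     2,085.00     1,662.0558     4,986.1675
  Σ                  1,846.3981     5,243.5865
P = 1,846.3981; Macaulay duration = 5,243.5865 / 1,846.3981 = 2.83990 years.
Modified duration = D_Mac / (1 + y) = 2.83990 / 1.0785 = 2.63319 years.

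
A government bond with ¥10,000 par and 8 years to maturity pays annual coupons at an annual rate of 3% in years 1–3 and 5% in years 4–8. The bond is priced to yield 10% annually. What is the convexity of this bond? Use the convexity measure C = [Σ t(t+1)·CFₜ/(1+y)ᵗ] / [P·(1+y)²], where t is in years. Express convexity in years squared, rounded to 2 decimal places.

With y = 0.1:
  t   CF        PV=CF/(1+0.1)^t    t·PV        t(t+1)·PV
  1       300.00       272.7273       272.7273         545.4545
  2       300.00       247.9339       495.8678       1,487.6033
  3       300.00       225.3944       676.1833       2,704.7333
  4       500.00       341.5067     1,366.0269       6,830.1346
  5       500.00       310.4607     1,552.3033       9,313.8198
  6       500.00       282.2370     1,693.4218      11,853.9525
  7       500.00       256.5791     1,796.0534      14,368.4273
  8    10,500.00     4,898.3275    39,186.6199     352,679.5794
  Σ                  6,835.1665    47,039.2037     399,783.7048
P = 6,835.1665.
Convexity = Σ t(t+1)·PV / [P·(1+y)²] = 399,783.7048 / (6,835.1665 × 1.210000) = 48.33822.

48.34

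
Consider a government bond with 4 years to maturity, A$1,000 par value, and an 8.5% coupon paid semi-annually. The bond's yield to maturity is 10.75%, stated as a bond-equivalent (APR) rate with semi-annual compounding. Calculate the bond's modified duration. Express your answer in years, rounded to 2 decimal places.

3.27 years

Periodic yield y = 0.05375. First find Macaulay duration:
  t   CF        PV=CF/(1+0.05375)^t    t·PV
  1        42.50        40.3321        40.3321
  2        42.50        38.2749        76.5497
  3        42.50        36.3225       108.9676
  4        42.50        34.4698       137.8791
  5        42.50        32.7115       163.5577
  6        42.50        31.0430       186.2579
  7        42.50        29.4595       206.2167
  8     1,042.50       685.7651     5,486.1206
  Σ                    928.3785     6,405.8815
P = 928.3785; Macaulay duration = 6,405.8815 / 928.3785 = 6.90008 half-year periods = 3.45004 years.
Modified duration = D_Mac / (1 + y) = 3.45004 / 1.05375 = 3.27406 years.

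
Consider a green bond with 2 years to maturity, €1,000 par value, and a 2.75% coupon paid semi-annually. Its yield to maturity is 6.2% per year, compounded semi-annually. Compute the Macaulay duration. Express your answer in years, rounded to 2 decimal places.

Periodic yield y = 0.031. Discount each cash flow and weight by its period:
  t   CF        PV=CF/(1+0.031)^t    t·PV
  1        13.75        13.3366        13.3366
  2        13.75        12.9356        25.8711
  3        13.75        12.5466        37.6399
  4     1,013.75       897.2143     3,588.8574
  Σ                    936.0331     3,665.7049
Price P = Σ PV = 936.0331.
Macaulay duration = Σ(t·PV) / P = 3,665.7049 / 936.0331 = 3.91621 half-year periods.
In years: 3.91621 / 2 = 1.95811 years.

1.96 years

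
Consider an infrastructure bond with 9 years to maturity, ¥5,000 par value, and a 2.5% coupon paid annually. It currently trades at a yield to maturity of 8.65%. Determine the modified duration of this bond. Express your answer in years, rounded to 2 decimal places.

Periodic yield y = 0.0865. First find Macaulay duration:
  t   CF        PV=CF/(1+0.0865)^t    t·PV
  1       125.00       115.0483       115.0483
  2       125.00       105.8889       211.7779
  3       125.00        97.4587       292.3762
  4       125.00        89.6997       358.7989
  5       125.00        82.5584       412.7921
  6       125.00        75.9857       455.9139
  7       125.00        69.9362       489.5533
  8       125.00        64.3683       514.9466
  9     5,125.00     2,428.9932    21,860.9385
  Σ                  3,129.9375    24,712.1457
P = 3,129.9375; Macaulay duration = 24,712.1457 / 3,129.9375 = 7.89541 years.
Modified duration = D_Mac / (1 + y) = 7.89541 / 1.0865 = 7.26683 years.

7.27 years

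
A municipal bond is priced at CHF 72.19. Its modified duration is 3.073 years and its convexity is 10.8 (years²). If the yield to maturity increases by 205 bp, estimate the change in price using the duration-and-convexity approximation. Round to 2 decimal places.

-CHF 4.38

Duration effect: -D_mod·Δy = -3.073 × (+0.0205) = -0.0629965
Convexity effect: ½·C·(Δy)² = 0.5 × 10.8 × (0.0205)² = +0.00226935
ΔP/P ≈ -0.0629965 + 0.00226935 = -0.06072715
ΔP ≈ 72.19 × (-0.06072715) = -4.3838929585.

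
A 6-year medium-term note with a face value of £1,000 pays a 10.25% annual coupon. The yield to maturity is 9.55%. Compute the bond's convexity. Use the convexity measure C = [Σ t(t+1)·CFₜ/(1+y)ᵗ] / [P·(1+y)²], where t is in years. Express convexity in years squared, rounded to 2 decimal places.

With y = 0.0955:
  t   CF        PV=CF/(1+0.0955)^t    t·PV        t(t+1)·PV
  1       102.50        93.5646        93.5646         187.1292
  2       102.50        85.4081       170.8162         512.4486
  3       102.50        77.9627       233.8880         935.5521
  4       102.50        71.1663       284.6652       1,423.3258
  5       102.50        64.9624       324.8119       1,948.8715
  6     1,102.50       637.8291     3,826.9744      26,788.8208
  Σ                  1,030.8931     4,934.7203      31,796.1481
P = 1,030.8931.
Convexity = Σ t(t+1)·PV / [P·(1+y)²] = 31,796.1481 / (1,030.8931 × 1.200120) = 25.70018.

25.70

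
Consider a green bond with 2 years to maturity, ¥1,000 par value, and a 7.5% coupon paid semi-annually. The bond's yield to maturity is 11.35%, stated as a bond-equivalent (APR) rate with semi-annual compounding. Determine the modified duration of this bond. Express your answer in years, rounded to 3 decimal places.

Periodic yield y = 0.05675. First find Macaulay duration:
  t   CF        PV=CF/(1+0.05675)^t    t·PV
  1        37.50        35.4862        35.4862
  2        37.50        33.5805        67.1609
  3        37.50        31.7771        95.3314
  4     1,037.50       831.9536     3,327.8142
  Σ                    932.7973     3,525.7927
P = 932.7973; Macaulay duration = 3,525.7927 / 932.7973 = 3.77981 half-year periods = 1.88990 years.
Modified duration = D_Mac / (1 + y) = 1.88990 / 1.05675 = 1.78841 years.

1.788 years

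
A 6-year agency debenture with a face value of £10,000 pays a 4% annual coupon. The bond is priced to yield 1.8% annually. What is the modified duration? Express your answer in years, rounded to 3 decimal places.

5.391 years

Periodic yield y = 0.018. First find Macaulay duration:
  t   CF        PV=CF/(1+0.018)^t    t·PV
  1       400.00       392.9273       392.9273
  2       400.00       385.9797       771.9593
  3       400.00       379.1549     1,137.4647
  4       400.00       372.4508     1,489.8031
  5       400.00       365.8652     1,829.3260
  6    10,400.00     9,344.2978    56,065.7869
  Σ                 11,240.6757    61,687.2673
P = 11,240.6757; Macaulay duration = 61,687.2673 / 11,240.6757 = 5.48786 years.
Modified duration = D_Mac / (1 + y) = 5.48786 / 1.018 = 5.39083 years.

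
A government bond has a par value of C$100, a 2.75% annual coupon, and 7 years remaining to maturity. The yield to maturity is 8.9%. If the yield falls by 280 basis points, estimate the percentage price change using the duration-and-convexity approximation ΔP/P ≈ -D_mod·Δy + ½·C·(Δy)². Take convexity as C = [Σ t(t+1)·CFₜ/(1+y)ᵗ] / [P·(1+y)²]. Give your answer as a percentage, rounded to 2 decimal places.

With y = 0.089:
  t   CF        PV=CF/(1+0.089)^t    t·PV        t(t+1)·PV
  1         2.75         2.5253         2.5253           5.0505
  2         2.75         2.3189         4.6377          13.9132
  3         2.75         2.1294         6.3881          25.5523
  4         2.75         1.9553         7.8213          39.1067
  5         2.75         1.7955         8.9777          53.8660
  6         2.75         1.6488         9.8927          69.2492
  7       102.75        56.5701       395.9904       3,167.9236
  Σ                     68.9432       436.2333       3,374.6615
P = 68.9432; D_Mac = 6.32743 yrs; D_mod = 5.81031 yrs; C = 41.27461.
Duration effect: -5.81031 × (-0.028) = +0.162689
Convexity effect: 0.5 × 41.27461 × (-0.028)² = +0.0161796
ΔP/P ≈ +0.162689 + 0.0161796 = +0.178868 = +17.8868%.

+17.89%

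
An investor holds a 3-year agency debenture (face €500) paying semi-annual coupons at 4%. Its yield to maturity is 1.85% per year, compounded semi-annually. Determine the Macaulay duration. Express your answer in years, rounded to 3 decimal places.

2.862 years

Periodic yield y = 0.00925. Discount each cash flow and weight by its period:
  t   CF        PV=CF/(1+0.00925)^t    t·PV
  1        10.00         9.9083         9.9083
  2        10.00         9.8175        19.6351
  3        10.00         9.7276        29.1827
  4        10.00         9.6384        38.5536
  5        10.00         9.5501        47.7503
  6       510.00       482.5892     2,895.5354
  Σ                    531.2311     3,040.5654
Price P = Σ PV = 531.2311.
Macaulay duration = Σ(t·PV) / P = 3,040.5654 / 531.2311 = 5.72362 half-year periods.
In years: 5.72362 / 2 = 2.86181 years.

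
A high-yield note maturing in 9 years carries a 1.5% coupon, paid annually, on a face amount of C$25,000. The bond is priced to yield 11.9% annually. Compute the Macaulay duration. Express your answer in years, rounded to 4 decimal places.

Periodic yield y = 0.119. Discount each cash flow and weight by its year:
  t   CF        PV=CF/(1+0.119)^t    t·PV
  1       375.00       335.1206       335.1206
  2       375.00       299.4823       598.9645
  3       375.00       267.6338       802.9015
  4       375.00       239.1723       956.6893
  5       375.00       213.7376     1,068.6878
  6       375.00       191.0076     1,146.0459
  7       375.00       170.6949     1,194.8646
  8       375.00       152.5424     1,220.3392
  9    25,375.00     9,224.3394    83,019.0543
  Σ                 11,093.7310    90,342.6676
Price P = Σ PV = 11,093.7310.
Macaulay duration = Σ(t·PV) / P = 90,342.6676 / 11,093.7310 = 8.14358 years.

8.1436 years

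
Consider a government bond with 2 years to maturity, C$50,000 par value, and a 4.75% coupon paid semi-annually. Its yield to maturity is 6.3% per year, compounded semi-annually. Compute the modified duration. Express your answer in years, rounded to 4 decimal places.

1.8714 years

Periodic yield y = 0.0315. First find Macaulay duration:
  t   CF        PV=CF/(1+0.0315)^t    t·PV
  1     1,187.50     1,151.2361     1,151.2361
  2     1,187.50     1,116.0796     2,232.1591
  3     1,187.50     1,081.9967     3,245.9900
  4    51,187.50    45,215.4638   180,861.8551
  Σ                 48,564.7761   187,491.2403
P = 48,564.7761; Macaulay duration = 187,491.2403 / 48,564.7761 = 3.86064 half-year periods = 1.93032 years.
Modified duration = D_Mac / (1 + y) = 1.93032 / 1.0315 = 1.87137 years.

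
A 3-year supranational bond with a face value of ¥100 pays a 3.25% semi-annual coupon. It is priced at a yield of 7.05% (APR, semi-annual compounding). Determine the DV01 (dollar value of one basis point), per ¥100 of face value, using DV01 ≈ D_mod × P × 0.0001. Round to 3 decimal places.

¥0.025

Periodic yield y = 0.03525.
  t   CF        PV=CF/(1+0.03525)^t    t·PV
  1        1.625         1.5697         1.5697
  2        1.625         1.5162         3.0324
  3        1.625         1.4646         4.3938
  4        1.625         1.4147         5.6589
  5        1.625         1.3666         6.8328
  6      101.625        82.5523       495.3137
  Σ                     89.8841       516.8013
P = 89.8841; D_Mac = 5.74964 half-year periods = 2.87482 yrs; D_mod = 2.77693 yrs.
DV01 ≈ 2.77693 × 89.8841 × 0.0001 = 0.024960.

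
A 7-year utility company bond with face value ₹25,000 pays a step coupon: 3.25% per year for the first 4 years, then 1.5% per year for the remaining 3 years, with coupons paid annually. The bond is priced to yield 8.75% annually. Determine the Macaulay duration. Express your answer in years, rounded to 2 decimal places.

6.25 years

Periodic yield y = 0.0875. Discount each cash flow and weight by its year:
  t   CF        PV=CF/(1+0.0875)^t    t·PV
  1       812.50       747.1264       747.1264
  2       812.50       687.0128     1,374.0256
  3       812.50       631.7359     1,895.2078
  4       812.50       580.9066     2,323.6264
  5       375.00       246.5386     1,232.6930
  6       375.00       226.7022     1,360.2130
  7    25,375.00    14,105.9127    98,741.3889
  Σ                 17,225.9352   107,674.2811
Price P = Σ PV = 17,225.9352.
Macaulay duration = Σ(t·PV) / P = 107,674.2811 / 17,225.9352 = 6.25071 years.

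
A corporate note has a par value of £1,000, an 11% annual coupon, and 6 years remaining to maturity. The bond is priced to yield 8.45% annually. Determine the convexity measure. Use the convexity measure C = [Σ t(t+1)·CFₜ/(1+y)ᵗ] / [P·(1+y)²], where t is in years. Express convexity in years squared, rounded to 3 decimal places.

With y = 0.0845:
  t   CF        PV=CF/(1+0.0845)^t    t·PV        t(t+1)·PV
  1       110.00       101.4292       101.4292         202.8585
  2       110.00        93.5263       187.0525         561.1576
  3       110.00        86.2391       258.7172       1,034.8687
  4       110.00        79.5196       318.0786       1,590.3930
  5       110.00        73.3238       366.6189       2,199.7137
  6     1,110.00       682.2533     4,093.5198      28,654.6383
  Σ                  1,116.2913     5,325.4162      34,243.6298
P = 1,116.2913.
Convexity = Σ t(t+1)·PV / [P·(1+y)²] = 34,243.6298 / (1,116.2913 × 1.176140) = 26.08214.

26.082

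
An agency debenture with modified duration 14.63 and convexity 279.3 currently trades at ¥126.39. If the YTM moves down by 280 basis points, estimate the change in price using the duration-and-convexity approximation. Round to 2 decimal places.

+¥65.61

Duration effect: -D_mod·Δy = -14.63 × (-0.028) = +0.409640
Convexity effect: ½·C·(Δy)² = 0.5 × 279.3 × (-0.028)² = +0.1094856
ΔP/P ≈ +0.409640 + 0.1094856 = +0.5191256
ΔP ≈ 126.39 × (+0.5191256) = +65.612284584.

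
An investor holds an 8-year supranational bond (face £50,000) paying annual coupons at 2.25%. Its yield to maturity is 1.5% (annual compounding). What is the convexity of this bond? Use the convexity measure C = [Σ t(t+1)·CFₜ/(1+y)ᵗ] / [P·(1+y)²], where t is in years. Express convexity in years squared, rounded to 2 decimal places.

With y = 0.015:
  t   CF        PV=CF/(1+0.015)^t    t·PV        t(t+1)·PV
  1     1,125.00     1,108.3744     1,108.3744       2,216.7488
  2     1,125.00     1,091.9945     2,183.9889       6,551.9668
  3     1,125.00     1,075.8566     3,227.5699      12,910.2794
  4     1,125.00     1,059.9573     4,239.8290      21,199.1452
  5     1,125.00     1,044.2929     5,221.4643      31,328.7860
  6     1,125.00     1,028.8600     6,173.1598      43,212.1186
  7     1,125.00     1,013.6551     7,095.5860      56,764.6878
  8    51,125.00    45,384.2312   363,073.8496   3,267,664.6467
  Σ                 52,807.2219   392,323.8219   3,441,848.3793
P = 52,807.2219.
Convexity = Σ t(t+1)·PV / [P·(1+y)²] = 3,441,848.3793 / (52,807.2219 × 1.030225) = 63.26541.

63.27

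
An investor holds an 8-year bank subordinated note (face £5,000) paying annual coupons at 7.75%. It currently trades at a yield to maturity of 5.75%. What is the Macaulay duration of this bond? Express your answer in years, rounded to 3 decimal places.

Periodic yield y = 0.0575. Discount each cash flow and weight by its year:
  t   CF        PV=CF/(1+0.0575)^t    t·PV
  1       387.50       366.4303       366.4303
  2       387.50       346.5062       693.0123
  3       387.50       327.6654       982.9962
  4       387.50       309.8491     1,239.3963
  5       387.50       293.0015     1,465.0074
  6       387.50       277.0700     1,662.4198
  7       387.50       262.0047     1,834.0329
  8     5,387.50     3,444.6434    27,557.1476
  Σ                  5,627.1705    35,800.4427
Price P = Σ PV = 5,627.1705.
Macaulay duration = Σ(t·PV) / P = 35,800.4427 / 5,627.1705 = 6.36207 years.

6.362 years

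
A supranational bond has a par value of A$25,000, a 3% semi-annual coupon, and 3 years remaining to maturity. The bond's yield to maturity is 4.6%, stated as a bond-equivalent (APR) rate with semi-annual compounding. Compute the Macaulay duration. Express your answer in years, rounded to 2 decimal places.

Periodic yield y = 0.023. Discount each cash flow and weight by its period:
  t   CF        PV=CF/(1+0.023)^t    t·PV
  1       375.00       366.5689       366.5689
  2       375.00       358.3274       716.6548
  3       375.00       350.2711     1,050.8134
  4       375.00       342.3960     1,369.5842
  5       375.00       334.6980     1,673.4899
  6    25,375.00    22,138.7068   132,832.2408
  Σ                 23,890.9683   138,009.3520
Price P = Σ PV = 23,890.9683.
Macaulay duration = Σ(t·PV) / P = 138,009.3520 / 23,890.9683 = 5.77663 half-year periods.
In years: 5.77663 / 2 = 2.88832 years.

2.89 years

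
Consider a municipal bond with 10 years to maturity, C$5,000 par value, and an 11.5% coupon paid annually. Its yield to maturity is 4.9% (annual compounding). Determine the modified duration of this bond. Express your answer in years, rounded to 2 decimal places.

6.78 years

Periodic yield y = 0.049. First find Macaulay duration:
  t   CF        PV=CF/(1+0.049)^t    t·PV
  1       575.00       548.1411       548.1411
  2       575.00       522.5368     1,045.0736
  3       575.00       498.1285     1,494.3855
  4       575.00       474.8603     1,899.4413
  5       575.00       452.6791     2,263.3953
  6       575.00       431.5339     2,589.2034
  7       575.00       411.3765     2,879.6352
  8       575.00       392.1606     3,137.2847
  9       575.00       373.8423     3,364.5808
  10    5,575.00     3,455.3337    34,553.3365
  Σ                  7,560.5926    53,774.4772
P = 7,560.5926; Macaulay duration = 53,774.4772 / 7,560.5926 = 7.11247 years.
Modified duration = D_Mac / (1 + y) = 7.11247 / 1.049 = 6.78024 years.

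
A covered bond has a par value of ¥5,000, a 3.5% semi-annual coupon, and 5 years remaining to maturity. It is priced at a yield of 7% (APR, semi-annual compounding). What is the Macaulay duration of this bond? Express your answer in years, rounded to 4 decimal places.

4.5926 years

Periodic yield y = 0.035. Discount each cash flow and weight by its period:
  t   CF        PV=CF/(1+0.035)^t    t·PV
  1        87.50        84.5411        84.5411
  2        87.50        81.6822       163.3644
  3        87.50        78.9200       236.7600
  4        87.50        76.2512       305.0048
  5        87.50        73.6727       368.3633
  6        87.50        71.1813       427.0878
  7        87.50        68.7742       481.4195
  8        87.50        66.4485       531.5881
  9        87.50        64.2015       577.8131
  10    5,087.50     3,606.6245    36,066.2446
  Σ                  4,272.2970    39,242.1866
Price P = Σ PV = 4,272.2970.
Macaulay duration = Σ(t·PV) / P = 39,242.1866 / 4,272.2970 = 9.18527 half-year periods.
In years: 9.18527 / 2 = 4.59263 years.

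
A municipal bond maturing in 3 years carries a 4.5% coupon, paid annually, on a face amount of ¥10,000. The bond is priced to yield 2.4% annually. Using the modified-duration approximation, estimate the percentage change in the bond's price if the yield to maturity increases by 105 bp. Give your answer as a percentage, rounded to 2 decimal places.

-2.95%

Periodic yield y = 0.024. Modified duration first:
  t   CF        PV=CF/(1+0.024)^t    t·PV
  1       450.00       439.4531       439.4531
  2       450.00       429.1534       858.3069
  3    10,450.00     9,732.3209    29,196.9627
  Σ                 10,600.9275    30,494.7227
P = 10,600.9275; D_Mac = 2.87661 yrs; D_mod = 2.87661/(1+0.024) = 2.80919 yrs.
ΔP/P ≈ -D_mod · Δy = -2.80919 × (+0.0105) = -0.029496 = -2.9496%.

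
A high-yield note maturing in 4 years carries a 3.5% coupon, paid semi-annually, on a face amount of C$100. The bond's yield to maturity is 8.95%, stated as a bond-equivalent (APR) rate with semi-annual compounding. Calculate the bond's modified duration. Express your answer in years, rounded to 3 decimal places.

3.577 years

Periodic yield y = 0.04475. First find Macaulay duration:
  t   CF        PV=CF/(1+0.04475)^t    t·PV
  1         1.75         1.6750         1.6750
  2         1.75         1.6033         3.2066
  3         1.75         1.5346         4.6039
  4         1.75         1.4689         5.8755
  5         1.75         1.4060         7.0299
  6         1.75         1.3457         8.0745
  7         1.75         1.2881         9.0167
  8       101.75        71.6862       573.4894
  Σ                     82.0078       612.9715
P = 82.0078; Macaulay duration = 612.9715 / 82.0078 = 7.47455 half-year periods = 3.73727 years.
Modified duration = D_Mac / (1 + y) = 3.73727 / 1.04475 = 3.57719 years.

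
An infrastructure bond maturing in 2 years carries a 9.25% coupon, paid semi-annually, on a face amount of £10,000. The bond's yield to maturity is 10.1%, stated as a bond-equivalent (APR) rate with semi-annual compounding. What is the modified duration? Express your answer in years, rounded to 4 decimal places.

Periodic yield y = 0.0505. First find Macaulay duration:
  t   CF        PV=CF/(1+0.0505)^t    t·PV
  1       462.50       440.2665       440.2665
  2       462.50       419.1019       838.2038
  3       462.50       398.9547     1,196.8640
  4    10,462.50     8,591.1489    34,364.5954
  Σ                  9,849.4720    36,839.9298
P = 9,849.4720; Macaulay duration = 36,839.9298 / 9,849.4720 = 3.74029 half-year periods = 1.87015 years.
Modified duration = D_Mac / (1 + y) = 1.87015 / 1.0505 = 1.78025 years.

1.7802 years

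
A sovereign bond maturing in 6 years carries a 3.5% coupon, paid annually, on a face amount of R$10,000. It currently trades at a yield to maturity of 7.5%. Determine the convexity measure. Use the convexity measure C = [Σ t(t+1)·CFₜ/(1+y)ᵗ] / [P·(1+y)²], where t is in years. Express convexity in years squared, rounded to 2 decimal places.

With y = 0.075:
  t   CF        PV=CF/(1+0.075)^t    t·PV        t(t+1)·PV
  1       350.00       325.5814       325.5814         651.1628
  2       350.00       302.8664       605.7328       1,817.1985
  3       350.00       281.7362       845.2086       3,380.8344
  4       350.00       262.0802     1,048.3207       5,241.6037
  5       350.00       243.7955     1,218.9776       7,313.8656
  6    10,350.00     6,706.4017    40,238.4103     281,668.8721
  Σ                  8,122.4614    44,282.2315     300,073.5371
P = 8,122.4614.
Convexity = Σ t(t+1)·PV / [P·(1+y)²] = 300,073.5371 / (8,122.4614 × 1.155625) = 31.96856.

31.97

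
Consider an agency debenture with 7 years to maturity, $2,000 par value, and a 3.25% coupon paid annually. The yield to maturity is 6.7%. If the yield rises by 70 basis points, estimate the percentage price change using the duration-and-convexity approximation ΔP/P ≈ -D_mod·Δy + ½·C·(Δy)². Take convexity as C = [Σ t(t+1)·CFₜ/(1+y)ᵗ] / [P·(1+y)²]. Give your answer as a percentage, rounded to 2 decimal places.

-4.02%

With y = 0.067:
  t   CF        PV=CF/(1+0.067)^t    t·PV        t(t+1)·PV
  1        65.00        60.9185        60.9185         121.8369
  2        65.00        57.0932       114.1864         342.5593
  3        65.00        53.5082       160.5245         642.0980
  4        65.00        50.1482       200.5930       1,002.9648
  5        65.00        46.9993       234.9964       1,409.9786
  6        65.00        44.0481       264.2884       1,850.0188
  7     2,065.00     1,311.5025     9,180.5174      73,444.1395
  Σ                  1,624.2179    10,216.0246      78,813.5959
P = 1,624.2179; D_Mac = 6.28981 yrs; D_mod = 5.89486 yrs; C = 42.62143.
Duration effect: -5.89486 × (+0.007) = -0.041264
Convexity effect: 0.5 × 42.62143 × (0.007)² = +0.0010442
ΔP/P ≈ -0.041264 + 0.0010442 = -0.040220 = -4.0220%.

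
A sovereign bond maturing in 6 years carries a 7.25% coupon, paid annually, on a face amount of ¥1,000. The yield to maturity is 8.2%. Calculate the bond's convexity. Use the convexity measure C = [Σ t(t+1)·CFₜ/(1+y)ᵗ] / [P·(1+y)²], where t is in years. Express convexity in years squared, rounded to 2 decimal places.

28.39

With y = 0.082:
  t   CF        PV=CF/(1+0.082)^t    t·PV        t(t+1)·PV
  1        72.50        67.0055        67.0055         134.0111
  2        72.50        61.9275       123.8550         371.5649
  3        72.50        57.2343       171.7028         686.8114
  4        72.50        52.8967       211.5870       1,057.9349
  5        72.50        48.8879       244.4397       1,466.6381
  6     1,072.50       668.3958     4,010.3750      28,072.6252
  Σ                    956.3478     4,828.9651      31,789.5856
P = 956.3478.
Convexity = Σ t(t+1)·PV / [P·(1+y)²] = 31,789.5856 / (956.3478 × 1.170724) = 28.39321.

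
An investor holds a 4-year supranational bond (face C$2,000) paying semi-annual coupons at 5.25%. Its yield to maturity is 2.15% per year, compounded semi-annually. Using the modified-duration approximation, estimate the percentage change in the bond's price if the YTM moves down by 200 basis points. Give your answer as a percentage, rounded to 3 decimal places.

+7.285%

Periodic yield y = 0.01075. Modified duration first:
  t   CF        PV=CF/(1+0.01075)^t    t·PV
  1        52.50        51.9416        51.9416
  2        52.50        51.3892       102.7784
  3        52.50        50.8426       152.5279
  4        52.50        50.3019       201.2076
  5        52.50        49.7669       248.8345
  6        52.50        49.2376       295.4256
  7        52.50        48.7139       340.9974
  8     2,052.50     1,884.2268    15,073.8140
  Σ                  2,236.4205    16,467.5270
P = 2,236.4205; D_Mac = 7.36334 half-year periods = 3.68167 yrs; D_mod = 3.68167/(1+0.01075) = 3.64251 yrs.
ΔP/P ≈ -D_mod · Δy = -3.64251 × (-0.02) = +0.072850 = +7.2850%.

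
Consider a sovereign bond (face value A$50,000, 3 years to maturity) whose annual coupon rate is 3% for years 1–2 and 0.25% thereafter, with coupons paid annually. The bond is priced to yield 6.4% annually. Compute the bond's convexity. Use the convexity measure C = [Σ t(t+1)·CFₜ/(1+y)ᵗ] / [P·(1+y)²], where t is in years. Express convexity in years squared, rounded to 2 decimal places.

With y = 0.064:
  t   CF        PV=CF/(1+0.064)^t    t·PV        t(t+1)·PV
  1     1,500.00     1,409.7744     1,409.7744       2,819.5489
  2     1,500.00     1,324.9760     2,649.9519       7,949.8558
  3    50,125.00    41,613.0455   124,839.1366     499,356.5465
  Σ                 44,347.7960   128,898.8630     510,125.9512
P = 44,347.7960.
Convexity = Σ t(t+1)·PV / [P·(1+y)²] = 510,125.9512 / (44,347.7960 × 1.132096) = 10.16066.

10.16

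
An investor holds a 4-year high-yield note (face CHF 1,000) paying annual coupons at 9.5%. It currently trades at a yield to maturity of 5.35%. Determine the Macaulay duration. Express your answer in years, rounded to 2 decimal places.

3.54 years

Periodic yield y = 0.0535. Discount each cash flow and weight by its year:
  t   CF        PV=CF/(1+0.0535)^t    t·PV
  1        95.00        90.1756        90.1756
  2        95.00        85.5962       171.1924
  3        95.00        81.2494       243.7481
  4     1,095.00       888.9472     3,555.7887
  Σ                  1,145.9684     4,060.9049
Price P = Σ PV = 1,145.9684.
Macaulay duration = Σ(t·PV) / P = 4,060.9049 / 1,145.9684 = 3.54364 years.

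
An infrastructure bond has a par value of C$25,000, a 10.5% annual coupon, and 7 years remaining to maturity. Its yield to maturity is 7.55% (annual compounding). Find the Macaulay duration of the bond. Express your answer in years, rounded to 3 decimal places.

Periodic yield y = 0.0755. Discount each cash flow and weight by its year:
  t   CF        PV=CF/(1+0.0755)^t    t·PV
  1     2,625.00     2,440.7252     2,440.7252
  2     2,625.00     2,269.3866     4,538.7731
  3     2,625.00     2,110.0758     6,330.2275
  4     2,625.00     1,961.9487     7,847.7948
  5     2,625.00     1,824.2201     9,121.1004
  6     2,625.00     1,696.1600    10,176.9601
  7    27,625.00    16,596.9920   116,178.9437
  Σ                 28,899.5084   156,634.5249
Price P = Σ PV = 28,899.5084.
Macaulay duration = Σ(t·PV) / P = 156,634.5249 / 28,899.5084 = 5.41997 years.

5.420 years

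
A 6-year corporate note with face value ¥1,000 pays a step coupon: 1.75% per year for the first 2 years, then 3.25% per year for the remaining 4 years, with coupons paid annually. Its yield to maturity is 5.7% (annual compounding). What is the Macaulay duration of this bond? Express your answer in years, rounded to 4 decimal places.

5.6418 years

Periodic yield y = 0.057. Discount each cash flow and weight by its year:
  t   CF        PV=CF/(1+0.057)^t    t·PV
  1        17.50        16.5563        16.5563
  2        17.50        15.6635        31.3269
  3        32.50        27.5206        82.5619
  4        32.50        26.0365       104.1462
  5        32.50        24.6325       123.1625
  6     1,032.50       740.3552     4,442.1313
  Σ                    850.7647     4,799.8851
Price P = Σ PV = 850.7647.
Macaulay duration = Σ(t·PV) / P = 4,799.8851 / 850.7647 = 5.64185 years.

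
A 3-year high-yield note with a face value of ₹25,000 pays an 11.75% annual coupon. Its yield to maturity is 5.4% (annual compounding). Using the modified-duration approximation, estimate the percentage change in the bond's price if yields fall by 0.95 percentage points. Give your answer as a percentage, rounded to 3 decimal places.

Periodic yield y = 0.054. Modified duration first:
  t   CF        PV=CF/(1+0.054)^t    t·PV
  1     2,937.50     2,787.0019     2,787.0019
  2     2,937.50     2,644.2143     5,288.4286
  3    27,937.50    23,859.7401    71,579.2202
  Σ                 29,290.9563    79,654.6507
P = 29,290.9563; D_Mac = 2.71943 yrs; D_mod = 2.71943/(1+0.054) = 2.58010 yrs.
ΔP/P ≈ -D_mod · Δy = -2.58010 × (-0.0095) = +0.024511 = +2.4511%.

+2.451%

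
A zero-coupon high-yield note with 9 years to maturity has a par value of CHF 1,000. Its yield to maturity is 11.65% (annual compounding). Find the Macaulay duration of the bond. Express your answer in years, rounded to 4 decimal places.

9.0000 years

A zero-coupon bond has a single cash flow at maturity, so its Macaulay duration equals its maturity: 9 years.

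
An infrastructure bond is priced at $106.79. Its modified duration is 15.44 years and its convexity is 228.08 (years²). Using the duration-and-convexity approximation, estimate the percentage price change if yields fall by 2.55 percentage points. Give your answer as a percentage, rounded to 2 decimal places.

+46.79%

Duration effect: -D_mod·Δy = -15.44 × (-0.0255) = +0.393720
Convexity effect: ½·C·(Δy)² = 0.5 × 228.08 × (-0.0255)² = +0.07415451
ΔP/P ≈ +0.393720 + 0.07415451 = +0.46787451
= +46.787451%.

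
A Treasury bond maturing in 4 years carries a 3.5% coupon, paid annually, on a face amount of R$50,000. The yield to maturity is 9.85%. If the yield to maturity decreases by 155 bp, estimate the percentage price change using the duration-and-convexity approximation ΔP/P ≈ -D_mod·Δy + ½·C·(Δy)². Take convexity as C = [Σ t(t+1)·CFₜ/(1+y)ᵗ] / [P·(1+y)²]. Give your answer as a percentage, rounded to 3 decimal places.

With y = 0.0985:
  t   CF        PV=CF/(1+0.0985)^t    t·PV        t(t+1)·PV
  1     1,750.00     1,593.0815     1,593.0815       3,186.1629
  2     1,750.00     1,450.2335     2,900.4670       8,701.4009
  3     1,750.00     1,320.1943     3,960.5830      15,842.3320
  4    51,750.00    35,539.4014   142,157.6058     710,788.0288
  Σ                 39,902.9107   150,611.7372     738,517.9247
P = 39,902.9107; D_Mac = 3.77445 yrs; D_mod = 3.43601 yrs; C = 15.33756.
Duration effect: -3.43601 × (-0.0155) = +0.053258
Convexity effect: 0.5 × 15.33756 × (-0.0155)² = +0.0018424
ΔP/P ≈ +0.053258 + 0.0018424 = +0.055101 = +5.5101%.

+5.510%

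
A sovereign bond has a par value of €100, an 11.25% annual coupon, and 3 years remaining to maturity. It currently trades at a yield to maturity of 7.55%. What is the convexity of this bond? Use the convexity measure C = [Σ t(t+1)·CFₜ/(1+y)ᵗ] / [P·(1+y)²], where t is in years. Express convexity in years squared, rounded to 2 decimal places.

With y = 0.0755:
  t   CF        PV=CF/(1+0.0755)^t    t·PV        t(t+1)·PV
  1        11.25        10.4603        10.4603          20.9205
  2        11.25         9.7259        19.4519          58.3557
  3       111.25        89.4270       268.2811       1,073.1243
  Σ                    109.6132       298.1932       1,152.4004
P = 109.6132.
Convexity = Σ t(t+1)·PV / [P·(1+y)²] = 1,152.4004 / (109.6132 × 1.156700) = 9.08907.

9.09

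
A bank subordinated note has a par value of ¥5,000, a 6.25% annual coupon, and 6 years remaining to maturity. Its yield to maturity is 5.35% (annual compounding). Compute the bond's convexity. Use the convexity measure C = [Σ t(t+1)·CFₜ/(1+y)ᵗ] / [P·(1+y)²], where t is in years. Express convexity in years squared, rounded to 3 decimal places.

With y = 0.0535:
  t   CF        PV=CF/(1+0.0535)^t    t·PV        t(t+1)·PV
  1       312.50       296.6303       296.6303         593.2606
  2       312.50       281.5665       563.1329       1,689.3988
  3       312.50       267.2677       801.8030       3,207.2119
  4       312.50       253.6950     1,014.7799       5,073.8995
  5       312.50       240.8116     1,204.0578       7,224.3466
  6     5,312.50     3,885.9007    23,315.4045     163,207.8312
  Σ                  5,225.8717    27,195.8083     180,995.9486
P = 5,225.8717.
Convexity = Σ t(t+1)·PV / [P·(1+y)²] = 180,995.9486 / (5,225.8717 × 1.109862) = 31.20621.

31.206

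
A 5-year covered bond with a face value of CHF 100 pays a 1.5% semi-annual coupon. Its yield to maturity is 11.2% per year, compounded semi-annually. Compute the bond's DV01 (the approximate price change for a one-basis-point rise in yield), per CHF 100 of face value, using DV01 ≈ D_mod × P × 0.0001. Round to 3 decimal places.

Periodic yield y = 0.056.
  t   CF        PV=CF/(1+0.056)^t    t·PV
  1         0.75         0.7102         0.7102
  2         0.75         0.6726         1.3451
  3         0.75         0.6369         1.9107
  4         0.75         0.6031         2.4125
  5         0.75         0.5711         2.8557
  6         0.75         0.5409         3.2451
  7         0.75         0.5122         3.5852
  8         0.75         0.4850         3.8801
  9         0.75         0.4593         4.1336
  10      100.75        58.4260       584.2596
  Σ                     63.6172       608.3378
P = 63.6172; D_Mac = 9.56247 half-year periods = 4.78123 yrs; D_mod = 4.52768 yrs.
DV01 ≈ 4.52768 × 63.6172 × 0.0001 = 0.028804.

CHF 0.029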